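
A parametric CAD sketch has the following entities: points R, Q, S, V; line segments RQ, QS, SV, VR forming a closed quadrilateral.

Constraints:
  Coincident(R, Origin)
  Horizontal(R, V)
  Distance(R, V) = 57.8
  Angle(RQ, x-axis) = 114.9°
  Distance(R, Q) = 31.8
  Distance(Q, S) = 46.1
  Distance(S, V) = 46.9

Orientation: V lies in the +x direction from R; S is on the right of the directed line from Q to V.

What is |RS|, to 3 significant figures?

15.4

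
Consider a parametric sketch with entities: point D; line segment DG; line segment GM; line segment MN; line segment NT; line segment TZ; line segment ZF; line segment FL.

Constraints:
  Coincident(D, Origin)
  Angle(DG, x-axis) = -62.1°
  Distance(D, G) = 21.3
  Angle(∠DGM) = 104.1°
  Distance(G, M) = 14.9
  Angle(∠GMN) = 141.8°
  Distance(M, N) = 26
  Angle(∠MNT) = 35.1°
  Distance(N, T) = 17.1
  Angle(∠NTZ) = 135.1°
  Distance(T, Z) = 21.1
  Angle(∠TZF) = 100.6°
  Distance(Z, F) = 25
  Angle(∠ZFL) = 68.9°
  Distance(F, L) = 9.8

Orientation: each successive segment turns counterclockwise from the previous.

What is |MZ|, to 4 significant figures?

10.77

∠MNT = 35.1° gives NT at -163.1° from the x-axis; with |NT| = 17.1, T = (24.08, 0.2472). ∠NTZ = 135.1° gives TZ at -118.2° from the x-axis; with |TZ| = 21.1, Z = (14.11, -18.35). Then |MZ| = |Z − M| = 10.77.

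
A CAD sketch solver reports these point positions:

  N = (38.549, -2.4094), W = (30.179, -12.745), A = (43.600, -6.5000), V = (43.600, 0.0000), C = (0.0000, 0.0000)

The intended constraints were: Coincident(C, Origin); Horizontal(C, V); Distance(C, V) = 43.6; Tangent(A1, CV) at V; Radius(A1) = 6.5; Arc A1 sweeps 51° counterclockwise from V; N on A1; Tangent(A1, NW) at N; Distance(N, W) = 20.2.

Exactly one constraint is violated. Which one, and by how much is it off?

Distance(N, W) = 20.2 — off by 6.90.

C = (0.00, 0.00) ✓; C.y = 0.00, V.y = 0.00 ✓; |CV| = 43.60 ✓; ∠(AV, VC) = 90.00° ✓; |AV| = 6.500 ✓; bearing(A→N) − bearing(A→V) = 51.00° ✓; |AN| = 6.500 ✓; ∠(AN, NW) = 90.00° ✓; |NW| = 13.30 ✗.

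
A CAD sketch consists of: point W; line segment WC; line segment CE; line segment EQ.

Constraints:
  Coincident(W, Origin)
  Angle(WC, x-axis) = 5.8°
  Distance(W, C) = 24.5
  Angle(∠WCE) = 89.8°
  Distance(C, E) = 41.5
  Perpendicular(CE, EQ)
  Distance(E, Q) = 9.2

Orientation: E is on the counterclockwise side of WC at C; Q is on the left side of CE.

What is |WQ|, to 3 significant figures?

44.2

∠WCE = 89.8°, so CE runs at 5.8° + (180° − 89.8°) = 96.0° from the x-axis; with |CE| = 41.5, E = C + 41.5·(cos 96.0°, sin 96.0°) = (20.0, 43.7). CE is perpendicular to EQ; with |EQ| = 9.2 on the left of CE, Q = E + 9.2·(-0.995, -0.105) = (10.9, 42.8). Then |WQ| = |Q − W| = 44.2.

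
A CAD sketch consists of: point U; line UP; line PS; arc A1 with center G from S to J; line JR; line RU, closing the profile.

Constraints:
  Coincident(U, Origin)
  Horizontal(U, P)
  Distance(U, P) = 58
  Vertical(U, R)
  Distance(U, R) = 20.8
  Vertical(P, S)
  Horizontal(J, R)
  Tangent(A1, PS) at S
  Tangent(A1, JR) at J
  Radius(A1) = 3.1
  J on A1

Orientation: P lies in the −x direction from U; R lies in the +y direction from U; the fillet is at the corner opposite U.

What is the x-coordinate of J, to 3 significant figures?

-54.9

U is at the origin; U and P share the same y with |UP| = 58.0 and P on the −x side, so P = (-58.0, 0.00). U and R share the same x with |UR| = 20.8 and R on the +y side, so R = (0.00, 20.8). The virtual corner opposite U is at (-58.0, 20.8). Since A1 is tangent to PS there, GS ⟂ PS and tangency of A1 to JR means the radius GJ is perpendicular to JR, with radius 3.1, so the center G sits 3.1 in from both sides at G = (-54.9, 17.7). That places the tangent points at S = (-58.0, 17.7) on PS and J = (-54.9, 20.8) on JR. So J.x = -54.9.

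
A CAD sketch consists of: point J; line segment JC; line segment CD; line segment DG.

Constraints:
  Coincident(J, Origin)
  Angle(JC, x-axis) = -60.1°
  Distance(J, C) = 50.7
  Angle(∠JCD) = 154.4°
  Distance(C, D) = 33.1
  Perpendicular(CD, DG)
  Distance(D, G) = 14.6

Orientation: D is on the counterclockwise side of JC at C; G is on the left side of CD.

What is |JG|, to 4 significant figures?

79.16

J is at the origin; JC runs at -60.1° with length 50.7, so C = 50.7·(cos -60.1°, sin -60.1°) = (25.27, -43.95). ∠JCD = 154.4°, so CD runs at -60.1° + (180° − 154.4°) = -34.50° from the x-axis; with |CD| = 33.1, D = C + 33.1·(cos -34.50°, sin -34.50°) = (52.55, -62.70). CD ⟂ DG; with |DG| = 14.6 on the left of CD, G = D + 14.6·(0.5664, 0.8241) = (60.82, -50.67). Then |JG| = |G − J| = 79.16.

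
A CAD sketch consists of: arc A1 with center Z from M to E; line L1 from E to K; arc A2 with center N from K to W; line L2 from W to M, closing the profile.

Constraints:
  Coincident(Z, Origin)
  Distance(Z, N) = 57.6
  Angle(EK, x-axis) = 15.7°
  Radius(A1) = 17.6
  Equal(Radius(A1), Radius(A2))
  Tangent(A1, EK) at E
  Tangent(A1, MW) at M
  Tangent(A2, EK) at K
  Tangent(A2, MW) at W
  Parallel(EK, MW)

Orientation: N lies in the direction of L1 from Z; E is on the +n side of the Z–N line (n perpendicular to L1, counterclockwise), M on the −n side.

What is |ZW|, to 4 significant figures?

60.23

Tangency of A1 to both parallel lines with radius 17.6 puts E and M at Z ± 17.6·n: E = (-4.763, 16.94), M = (4.763, -16.94). Equal radii place K and W the same way about N: K = N + 17.6·n = (50.69, 32.53), W = N − 17.6·n = (60.21, -1.357). Then |ZW| = |W − Z| = 60.23.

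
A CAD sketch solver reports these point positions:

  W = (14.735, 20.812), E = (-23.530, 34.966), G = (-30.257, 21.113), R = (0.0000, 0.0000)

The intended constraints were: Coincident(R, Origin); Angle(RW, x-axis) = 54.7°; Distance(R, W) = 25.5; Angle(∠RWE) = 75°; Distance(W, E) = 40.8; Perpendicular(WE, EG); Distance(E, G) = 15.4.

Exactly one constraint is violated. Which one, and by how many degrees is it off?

Perpendicular(WE, EG) — off by 5.60°.

R = (0.00, 0.00) ✓; RW at 54.70° ✓; |RW| = 25.50 ✓; ∠RWE = 75.00° ✓; |WE| = 40.80 ✓; ∠(WE, EG) = 84.40° ✗; |EG| = 15.40 ✓.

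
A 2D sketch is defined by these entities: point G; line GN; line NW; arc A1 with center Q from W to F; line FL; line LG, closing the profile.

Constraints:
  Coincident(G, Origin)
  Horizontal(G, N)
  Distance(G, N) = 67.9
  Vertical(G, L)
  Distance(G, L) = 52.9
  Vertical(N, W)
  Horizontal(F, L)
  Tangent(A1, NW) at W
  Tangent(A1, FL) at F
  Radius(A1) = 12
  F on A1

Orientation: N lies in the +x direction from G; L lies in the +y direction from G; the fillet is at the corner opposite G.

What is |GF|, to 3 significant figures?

77.0

G is at the origin; G and N share the same y with |GN| = 67.9 and N on the +x side, so N = (67.9, 0.00). G and L share the same x with |GL| = 52.9 and L on the +y side, so L = (0.00, 52.9). The virtual corner opposite G is at (67.9, 52.9). A1 meets NW tangentially, so QW is at right angles to NW and tangency of A1 to FL means the radius QF is perpendicular to FL, with radius 12.0, so the center Q sits 12.0 in from both sides at Q = (55.9, 40.9). That places the tangent points at W = (67.9, 40.9) on NW and F = (55.9, 52.9) on FL. Then |GF| = |F − G| = 77.0.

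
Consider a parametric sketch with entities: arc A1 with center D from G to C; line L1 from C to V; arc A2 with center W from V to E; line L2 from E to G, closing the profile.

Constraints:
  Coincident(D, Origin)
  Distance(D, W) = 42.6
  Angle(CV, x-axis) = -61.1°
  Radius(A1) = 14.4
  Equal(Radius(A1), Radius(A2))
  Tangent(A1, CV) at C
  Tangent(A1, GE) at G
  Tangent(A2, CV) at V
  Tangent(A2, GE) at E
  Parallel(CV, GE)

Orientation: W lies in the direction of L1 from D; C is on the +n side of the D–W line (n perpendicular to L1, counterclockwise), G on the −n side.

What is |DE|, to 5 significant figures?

44.968

The slot axis is L1's direction at -61.1°, so u = (cos -61.1°, sin -61.1°) = (0.48328, -0.87546) and n = (−sin -61.1°, cos -61.1°) = (0.87546, 0.48328). D is at the origin and W lies 42.6 along u from D, so W = 42.6·u = (20.588, -37.295). Tangency of A1 to both parallel lines with radius 14.4 puts C and G at D ± 14.4·n: C = (12.607, 6.9593), G = (-12.607, -6.9593). Equal radii place V and E the same way about W: V = W + 14.4·n = (33.195, -30.336), E = W − 14.4·n = (7.9811, -44.254). Then |DE| = |E − D| = 44.968.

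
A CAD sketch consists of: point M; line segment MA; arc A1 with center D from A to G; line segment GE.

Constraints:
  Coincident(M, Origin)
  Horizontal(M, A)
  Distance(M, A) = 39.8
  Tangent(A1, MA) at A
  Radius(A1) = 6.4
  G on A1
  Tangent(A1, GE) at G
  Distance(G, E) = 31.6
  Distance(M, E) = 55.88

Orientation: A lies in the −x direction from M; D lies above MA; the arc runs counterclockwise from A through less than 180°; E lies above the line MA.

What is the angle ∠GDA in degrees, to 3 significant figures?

102°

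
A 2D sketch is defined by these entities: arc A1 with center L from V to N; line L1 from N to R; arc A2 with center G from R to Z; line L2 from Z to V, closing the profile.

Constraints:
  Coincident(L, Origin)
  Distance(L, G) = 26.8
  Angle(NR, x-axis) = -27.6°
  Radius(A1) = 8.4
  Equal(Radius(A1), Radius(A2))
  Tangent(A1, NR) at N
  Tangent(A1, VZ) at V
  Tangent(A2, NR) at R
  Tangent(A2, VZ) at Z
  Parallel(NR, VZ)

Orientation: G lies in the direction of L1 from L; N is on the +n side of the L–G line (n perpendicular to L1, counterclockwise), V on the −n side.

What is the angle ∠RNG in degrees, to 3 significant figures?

17.4°

The slot axis is L1's direction at -27.6°, so u = (cos -27.6°, sin -27.6°) = (0.886, -0.463) and n = (−sin -27.6°, cos -27.6°) = (0.463, 0.886). L is at the origin and G lies 26.8 along u from L, so G = 26.8·u = (23.8, -12.4). Tangency of A1 to both parallel lines with radius 8.4 puts N and V at L ± 8.4·n: N = (3.89, 7.44), V = (-3.89, -7.44). Equal radii place R and Z the same way about G: R = G + 8.4·n = (27.6, -4.97), Z = G − 8.4·n = (19.9, -19.9). Then cos ∠RNG = NR·NG / (|NR||NG|), giving 17.4°.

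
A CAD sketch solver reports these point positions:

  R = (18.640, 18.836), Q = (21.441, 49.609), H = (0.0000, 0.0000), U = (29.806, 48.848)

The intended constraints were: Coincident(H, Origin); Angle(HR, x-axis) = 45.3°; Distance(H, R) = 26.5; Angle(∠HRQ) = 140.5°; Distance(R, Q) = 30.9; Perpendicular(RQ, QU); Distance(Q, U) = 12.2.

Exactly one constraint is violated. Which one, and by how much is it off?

Distance(Q, U) = 12.2 — off by 3.80.

H = (0.00, 0.00) ✓; HR at 45.30° ✓; |HR| = 26.50 ✓; ∠HRQ = 140.5° ✓; |RQ| = 30.90 ✓; ∠(RQ, QU) = 90.00° ✓; |QU| = 8.400 ✗.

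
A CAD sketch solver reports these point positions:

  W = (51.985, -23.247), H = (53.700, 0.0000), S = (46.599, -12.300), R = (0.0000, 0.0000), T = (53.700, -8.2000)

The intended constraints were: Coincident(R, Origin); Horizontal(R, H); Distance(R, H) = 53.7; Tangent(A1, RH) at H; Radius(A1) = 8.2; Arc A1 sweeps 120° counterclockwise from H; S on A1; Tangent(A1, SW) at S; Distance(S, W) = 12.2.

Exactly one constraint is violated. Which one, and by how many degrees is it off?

Tangent(A1, SW) at S — off by 3.80°.

R = (0.00, 0.00) ✓; R.y = 0.00, H.y = 0.00 ✓; |RH| = 53.70 ✓; ∠(TH, HR) = 90.00° ✓; |TH| = 8.200 ✓; bearing(T→S) − bearing(T→H) = 120.0° ✓; |TS| = 8.200 ✓; ∠(TS, SW) = 93.80° ✗; |SW| = 12.20 ✓.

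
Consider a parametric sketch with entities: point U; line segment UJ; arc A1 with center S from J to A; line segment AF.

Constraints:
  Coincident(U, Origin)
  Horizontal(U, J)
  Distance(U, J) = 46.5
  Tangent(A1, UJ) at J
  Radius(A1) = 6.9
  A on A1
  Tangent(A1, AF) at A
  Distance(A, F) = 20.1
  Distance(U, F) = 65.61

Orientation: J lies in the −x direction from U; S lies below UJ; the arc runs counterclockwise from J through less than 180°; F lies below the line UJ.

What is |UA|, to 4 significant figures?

52.72

Checks: ∠(SJ, JU) = 90.00° ✓; |SJ| = 6.900 ✓; |SA| = 6.900 ✓; ∠(SA, AF) = 90.00° ✓; |AF| = 20.10 ✓; |UF| = 65.61 ✓.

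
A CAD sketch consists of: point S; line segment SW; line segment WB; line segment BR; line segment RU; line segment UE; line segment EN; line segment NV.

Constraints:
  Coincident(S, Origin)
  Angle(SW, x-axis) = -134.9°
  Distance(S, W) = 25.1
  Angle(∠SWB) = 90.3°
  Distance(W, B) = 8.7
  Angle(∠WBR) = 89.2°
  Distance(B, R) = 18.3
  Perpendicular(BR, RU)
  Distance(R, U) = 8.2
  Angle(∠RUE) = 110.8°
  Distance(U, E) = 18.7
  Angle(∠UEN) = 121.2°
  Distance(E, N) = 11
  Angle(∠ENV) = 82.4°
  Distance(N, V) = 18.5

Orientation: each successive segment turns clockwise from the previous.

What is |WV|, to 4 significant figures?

14.55

S is at the origin; SW runs at -134.9° with length 25.1, so W = (-17.72, -17.78). ∠SWB = 90.3° gives WB at 135.4° from the x-axis; with |WB| = 8.7, B = (-23.91, -11.67). ∠WBR = 89.2° gives BR at 44.60° from the x-axis; with |BR| = 18.3, R = (-10.88, 1.179). BR ⟂ RU, so RU runs at -45.40°; with |RU| = 8.2, U = (-5.124, -4.660). ∠RUE = 110.8° gives UE at -114.6° from the x-axis; with |UE| = 18.7, E = (-12.91, -21.66). ∠UEN = 121.2° gives EN at -173.4° from the x-axis; with |EN| = 11.0, N = (-23.84, -22.93). ∠ENV = 82.4° gives NV at 89.00° from the x-axis; with |NV| = 18.5, V = (-23.51, -4.430). Then |WV| = |V − W| = 14.55.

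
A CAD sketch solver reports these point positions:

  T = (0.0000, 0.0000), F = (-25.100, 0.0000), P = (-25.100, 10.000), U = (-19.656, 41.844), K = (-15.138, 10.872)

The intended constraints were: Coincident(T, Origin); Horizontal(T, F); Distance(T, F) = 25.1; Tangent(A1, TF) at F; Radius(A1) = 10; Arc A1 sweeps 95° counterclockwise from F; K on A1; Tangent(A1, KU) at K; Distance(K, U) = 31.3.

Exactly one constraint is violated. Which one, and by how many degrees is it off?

Tangent(A1, KU) at K — off by 3.30°.

T = (0.00, 0.00) ✓; T.y = 0.00, F.y = 0.00 ✓; |TF| = 25.10 ✓; ∠(PF, FT) = 90.00° ✓; |PF| = 10.00 ✓; bearing(P→K) − bearing(P→F) = 95.00° ✓; |PK| = 10.00 ✓; ∠(PK, KU) = 86.70° ✗; |KU| = 31.30 ✓.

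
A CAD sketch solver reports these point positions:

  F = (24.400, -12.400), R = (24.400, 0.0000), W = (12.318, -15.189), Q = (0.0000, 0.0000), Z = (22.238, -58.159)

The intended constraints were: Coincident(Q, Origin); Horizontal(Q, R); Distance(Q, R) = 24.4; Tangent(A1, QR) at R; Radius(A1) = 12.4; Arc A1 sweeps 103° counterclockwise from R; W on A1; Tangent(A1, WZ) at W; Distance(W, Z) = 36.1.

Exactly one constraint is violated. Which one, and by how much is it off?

Distance(W, Z) = 36.1 — off by 8.00.

Q = (0.00, 0.00) ✓; Q.y = 0.00, R.y = 0.00 ✓; |QR| = 24.40 ✓; ∠(FR, RQ) = 90.00° ✓; |FR| = 12.40 ✓; bearing(F→W) − bearing(F→R) = 103.0° ✓; |FW| = 12.40 ✓; ∠(FW, WZ) = 90.00° ✓; |WZ| = 44.10 ✗.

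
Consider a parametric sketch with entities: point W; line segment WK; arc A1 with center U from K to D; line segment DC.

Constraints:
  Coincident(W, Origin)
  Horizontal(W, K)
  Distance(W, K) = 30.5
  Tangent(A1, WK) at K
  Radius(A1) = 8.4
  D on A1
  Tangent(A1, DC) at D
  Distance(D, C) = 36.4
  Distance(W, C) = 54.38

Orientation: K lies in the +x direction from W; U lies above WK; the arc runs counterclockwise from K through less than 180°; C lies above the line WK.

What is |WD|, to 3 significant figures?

40.0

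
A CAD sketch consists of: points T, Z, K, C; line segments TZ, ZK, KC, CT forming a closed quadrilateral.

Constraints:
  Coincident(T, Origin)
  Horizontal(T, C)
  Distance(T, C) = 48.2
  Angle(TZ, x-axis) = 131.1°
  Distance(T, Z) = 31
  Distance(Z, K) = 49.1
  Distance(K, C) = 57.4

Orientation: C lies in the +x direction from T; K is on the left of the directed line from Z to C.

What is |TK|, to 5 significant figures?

54.415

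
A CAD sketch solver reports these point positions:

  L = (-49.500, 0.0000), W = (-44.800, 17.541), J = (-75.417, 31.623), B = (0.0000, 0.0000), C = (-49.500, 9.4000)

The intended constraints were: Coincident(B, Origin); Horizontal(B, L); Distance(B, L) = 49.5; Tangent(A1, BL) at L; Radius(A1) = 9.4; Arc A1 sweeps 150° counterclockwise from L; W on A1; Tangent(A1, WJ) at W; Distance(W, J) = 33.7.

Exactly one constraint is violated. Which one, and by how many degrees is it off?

Tangent(A1, WJ) at W — off by 5.30°.

B = (0.00, 0.00) ✓; B.y = 0.00, L.y = 0.00 ✓; |BL| = 49.50 ✓; ∠(CL, LB) = 90.00° ✓; |CL| = 9.400 ✓; bearing(C→W) − bearing(C→L) = 150.0° ✓; |CW| = 9.400 ✓; ∠(CW, WJ) = 84.70° ✗; |WJ| = 33.70 ✓.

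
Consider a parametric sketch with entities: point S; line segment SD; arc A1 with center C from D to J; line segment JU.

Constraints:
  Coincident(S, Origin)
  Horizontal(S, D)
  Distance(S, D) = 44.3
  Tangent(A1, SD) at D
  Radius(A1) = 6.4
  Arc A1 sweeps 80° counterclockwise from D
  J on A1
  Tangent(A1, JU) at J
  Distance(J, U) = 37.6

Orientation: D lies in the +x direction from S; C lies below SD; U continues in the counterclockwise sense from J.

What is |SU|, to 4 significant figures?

52.74

On A1, D sits at bearing 90° from C; an 80° counterclockwise sweep puts J at bearing 170°, so J = C + 6.4·(cos 170°, sin 170°) = (38.00, -5.289). Tangency of A1 to JU means the radius CJ is perpendicular to JU, so JU runs along (−sin 170°, cos 170°); with |JU| = 37.6, U = (31.47, -42.32). Then |SU| = |U − S| = 52.74.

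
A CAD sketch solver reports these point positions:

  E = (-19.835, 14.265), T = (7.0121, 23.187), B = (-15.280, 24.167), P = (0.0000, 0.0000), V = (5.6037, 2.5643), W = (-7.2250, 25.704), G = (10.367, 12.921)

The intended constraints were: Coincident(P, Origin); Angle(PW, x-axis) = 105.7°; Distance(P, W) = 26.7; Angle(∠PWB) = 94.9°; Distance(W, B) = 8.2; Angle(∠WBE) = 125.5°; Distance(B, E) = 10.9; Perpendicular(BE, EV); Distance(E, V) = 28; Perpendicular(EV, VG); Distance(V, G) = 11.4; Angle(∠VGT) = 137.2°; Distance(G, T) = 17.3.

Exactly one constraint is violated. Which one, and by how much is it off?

Distance(G, T) = 17.3 — off by 6.50.

P = (0.00, 0.00) ✓; PW at 105.7° ✓; |PW| = 26.70 ✓; ∠PWB = 94.90° ✓; |WB| = 8.200 ✓; ∠WBE = 125.5° ✓; |BE| = 10.90 ✓; ∠(BE, EV) = 90.00° ✓; |EV| = 28.00 ✓; ∠(EV, VG) = 90.00° ✓; |VG| = 11.40 ✓; ∠VGT = 137.2° ✓; |GT| = 10.80 ✗.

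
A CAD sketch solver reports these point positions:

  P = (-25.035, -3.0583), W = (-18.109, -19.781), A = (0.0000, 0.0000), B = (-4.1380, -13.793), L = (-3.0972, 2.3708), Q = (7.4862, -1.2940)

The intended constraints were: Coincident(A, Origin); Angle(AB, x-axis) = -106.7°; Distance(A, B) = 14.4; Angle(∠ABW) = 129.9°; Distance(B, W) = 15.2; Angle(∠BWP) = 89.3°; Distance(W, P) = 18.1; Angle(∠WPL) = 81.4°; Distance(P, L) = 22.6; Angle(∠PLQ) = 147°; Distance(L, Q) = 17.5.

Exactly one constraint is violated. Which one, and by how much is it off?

Distance(L, Q) = 17.5 — off by 6.30.

A = (0.00, 0.00) ✓; AB at -106.7° ✓; |AB| = 14.40 ✓; ∠ABW = 129.9° ✓; |BW| = 15.20 ✓; ∠BWP = 89.30° ✓; |WP| = 18.10 ✓; ∠WPL = 81.40° ✓; |PL| = 22.60 ✓; ∠PLQ = 147.0° ✓; |LQ| = 11.20 ✗.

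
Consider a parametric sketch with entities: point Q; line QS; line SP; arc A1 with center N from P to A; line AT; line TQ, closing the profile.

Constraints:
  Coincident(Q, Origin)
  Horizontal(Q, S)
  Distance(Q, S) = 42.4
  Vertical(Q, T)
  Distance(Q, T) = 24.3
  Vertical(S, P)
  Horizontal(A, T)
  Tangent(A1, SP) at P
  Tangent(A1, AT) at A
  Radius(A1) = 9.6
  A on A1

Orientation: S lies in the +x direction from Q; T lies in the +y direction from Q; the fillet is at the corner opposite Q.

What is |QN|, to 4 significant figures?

35.94

Q is at the origin; Q and S share the same y with |QS| = 42.4 and S on the +x side, so S = (42.40, 0.000). Q and T share the same x with |QT| = 24.3 and T on the +y side, so T = (0.000, 24.30). The virtual corner opposite Q is at (42.40, 24.30). Since A1 is tangent to SP there, NP ⟂ SP and since A1 is tangent to AT there, NA ⟂ AT, with radius 9.6, so the center N sits 9.6 in from both sides at N = (32.80, 14.70). Then |QN| = |N − Q| = 35.94.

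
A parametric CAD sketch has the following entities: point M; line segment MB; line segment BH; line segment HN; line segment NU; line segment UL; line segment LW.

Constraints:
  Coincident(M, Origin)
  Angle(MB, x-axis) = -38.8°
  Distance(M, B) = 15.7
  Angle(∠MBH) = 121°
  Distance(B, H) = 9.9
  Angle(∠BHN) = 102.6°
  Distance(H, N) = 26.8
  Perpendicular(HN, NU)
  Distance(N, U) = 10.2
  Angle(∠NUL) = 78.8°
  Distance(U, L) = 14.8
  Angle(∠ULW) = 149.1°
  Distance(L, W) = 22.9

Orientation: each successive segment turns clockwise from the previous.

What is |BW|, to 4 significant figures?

17.87

M is at the origin; MB runs at -38.8° with length 15.7, so B = (12.24, -9.838). ∠MBH = 121.0° gives BH at -97.80° from the x-axis; with |BH| = 9.9, H = (10.89, -19.65). ∠BHN = 102.6° gives HN at -175.2° from the x-axis; with |HN| = 26.8, N = (-15.81, -21.89). HN ⟂ NU, so NU runs at 94.80°; with |NU| = 10.2, U = (-16.67, -11.72). ∠NUL = 78.8° gives UL at -6.400° from the x-axis; with |UL| = 14.8, L = (-1.960, -13.37). ∠ULW = 149.1° gives LW at -37.30° from the x-axis; with |LW| = 22.9, W = (16.26, -27.25). Then |BW| = |W − B| = 17.87.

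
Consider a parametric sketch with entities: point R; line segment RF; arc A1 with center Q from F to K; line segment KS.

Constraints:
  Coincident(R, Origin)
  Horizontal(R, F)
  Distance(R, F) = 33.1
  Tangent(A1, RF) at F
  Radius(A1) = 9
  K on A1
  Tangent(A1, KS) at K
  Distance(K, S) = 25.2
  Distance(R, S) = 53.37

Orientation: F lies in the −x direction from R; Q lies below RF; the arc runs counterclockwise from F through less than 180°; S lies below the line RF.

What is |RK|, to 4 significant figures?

43.15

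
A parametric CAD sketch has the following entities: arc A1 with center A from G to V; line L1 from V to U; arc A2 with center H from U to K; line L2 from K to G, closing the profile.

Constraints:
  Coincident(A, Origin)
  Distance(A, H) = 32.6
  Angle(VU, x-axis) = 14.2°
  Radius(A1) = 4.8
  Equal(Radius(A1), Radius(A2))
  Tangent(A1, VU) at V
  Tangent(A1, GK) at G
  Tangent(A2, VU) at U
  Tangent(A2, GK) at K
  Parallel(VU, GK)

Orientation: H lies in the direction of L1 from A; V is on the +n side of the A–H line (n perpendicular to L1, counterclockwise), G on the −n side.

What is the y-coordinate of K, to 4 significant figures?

3.344

The slot axis is L1's direction at 14.2°, so u = (cos 14.2°, sin 14.2°) = (0.9694, 0.2453) and n = (−sin 14.2°, cos 14.2°) = (-0.2453, 0.9694). A is at the origin and H lies 32.6 along u from A, so H = 32.6·u = (31.60, 7.997). Tangency of A1 to both parallel lines with radius 4.8 puts V and G at A ± 4.8·n: V = (-1.177, 4.653), G = (1.177, -4.653). Equal radii place U and K the same way about H: U = H + 4.8·n = (30.43, 12.65), K = H − 4.8·n = (32.78, 3.344). So K.y = 3.344.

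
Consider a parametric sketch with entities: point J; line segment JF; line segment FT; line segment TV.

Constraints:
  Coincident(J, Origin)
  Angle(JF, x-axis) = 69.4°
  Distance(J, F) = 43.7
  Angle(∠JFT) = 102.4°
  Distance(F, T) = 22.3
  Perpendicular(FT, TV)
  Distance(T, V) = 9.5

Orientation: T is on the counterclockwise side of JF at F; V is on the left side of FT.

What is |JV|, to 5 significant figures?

45.878

J is at the origin; JF runs at 69.4° with length 43.7, so F = 43.7·(cos 69.4°, sin 69.4°) = (15.375, 40.906). ∠JFT = 102.4°, so FT runs at 69.4° + (180° − 102.4°) = 147.00° from the x-axis; with |FT| = 22.3, T = F + 22.3·(cos 147.00°, sin 147.00°) = (-3.3269, 53.051). The perpendicularity gives TV at right angles to FT; with |TV| = 9.5 on the left of FT, V = T + 9.5·(-0.54464, -0.83867) = (-8.5009, 45.084). Then |JV| = |V − J| = 45.878.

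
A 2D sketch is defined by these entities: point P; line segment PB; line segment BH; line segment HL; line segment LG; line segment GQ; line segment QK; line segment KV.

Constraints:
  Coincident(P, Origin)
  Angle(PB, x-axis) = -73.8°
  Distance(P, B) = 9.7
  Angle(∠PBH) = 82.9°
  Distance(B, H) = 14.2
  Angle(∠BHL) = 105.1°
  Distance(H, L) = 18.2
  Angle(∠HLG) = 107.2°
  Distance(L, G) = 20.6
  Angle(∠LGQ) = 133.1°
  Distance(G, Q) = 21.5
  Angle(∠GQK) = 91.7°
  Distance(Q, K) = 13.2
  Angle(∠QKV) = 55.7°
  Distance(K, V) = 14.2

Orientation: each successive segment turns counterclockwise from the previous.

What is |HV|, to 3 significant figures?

29.4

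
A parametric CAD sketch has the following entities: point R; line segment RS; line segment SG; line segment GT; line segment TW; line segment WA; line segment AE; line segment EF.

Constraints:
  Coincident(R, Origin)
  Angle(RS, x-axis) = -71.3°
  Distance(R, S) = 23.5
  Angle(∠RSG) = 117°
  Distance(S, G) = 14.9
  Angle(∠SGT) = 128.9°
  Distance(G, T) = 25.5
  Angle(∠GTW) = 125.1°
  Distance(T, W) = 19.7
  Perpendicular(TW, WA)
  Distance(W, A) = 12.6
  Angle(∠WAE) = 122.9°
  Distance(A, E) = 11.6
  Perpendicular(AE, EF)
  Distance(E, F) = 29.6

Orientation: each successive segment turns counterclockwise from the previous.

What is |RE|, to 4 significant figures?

20.93

R is at the origin; RS runs at -71.3° with length 23.5, so S = (7.534, -22.26). ∠RSG = 117.0° gives SG at -8.300° from the x-axis; with |SG| = 14.9, G = (22.28, -24.41). ∠SGT = 128.9° gives GT at 42.80° from the x-axis; with |GT| = 25.5, T = (40.99, -7.085). ∠GTW = 125.1° gives TW at 97.70° from the x-axis; with |TW| = 19.7, W = (38.35, 12.44). TW is perpendicular to WA, so WA runs at -172.3°; with |WA| = 12.6, A = (25.86, 10.75). ∠WAE = 122.9° gives AE at -115.2° from the x-axis; with |AE| = 11.6, E = (20.92, 0.2536). Then |RE| = |E − R| = 20.93.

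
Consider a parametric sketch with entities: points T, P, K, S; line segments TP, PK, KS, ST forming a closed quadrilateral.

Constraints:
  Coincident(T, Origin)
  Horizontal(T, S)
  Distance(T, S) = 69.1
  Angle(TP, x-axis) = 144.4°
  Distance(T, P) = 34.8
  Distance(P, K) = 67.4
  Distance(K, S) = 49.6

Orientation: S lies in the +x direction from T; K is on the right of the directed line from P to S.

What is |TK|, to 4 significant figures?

32.69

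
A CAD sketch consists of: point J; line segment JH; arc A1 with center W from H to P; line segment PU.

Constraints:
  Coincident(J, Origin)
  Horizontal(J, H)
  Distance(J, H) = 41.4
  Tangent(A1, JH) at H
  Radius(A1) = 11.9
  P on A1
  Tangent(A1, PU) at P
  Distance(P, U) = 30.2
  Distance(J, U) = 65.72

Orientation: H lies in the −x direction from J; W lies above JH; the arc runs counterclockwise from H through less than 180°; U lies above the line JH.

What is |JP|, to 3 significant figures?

36.9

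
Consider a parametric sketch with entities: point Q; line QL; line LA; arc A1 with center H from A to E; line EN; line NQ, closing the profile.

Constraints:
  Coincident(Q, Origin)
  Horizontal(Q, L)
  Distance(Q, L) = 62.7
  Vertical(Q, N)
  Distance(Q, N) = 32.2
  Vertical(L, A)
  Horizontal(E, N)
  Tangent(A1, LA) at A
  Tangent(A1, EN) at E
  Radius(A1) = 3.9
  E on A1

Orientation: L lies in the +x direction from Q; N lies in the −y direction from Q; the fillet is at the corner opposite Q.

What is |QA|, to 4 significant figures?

68.79

The virtual corner opposite Q is at (62.70, -32.20). The tangent condition forces HA to be normal to LA and since A1 is tangent to EN there, HE ⟂ EN, with radius 3.9, so the center H sits 3.9 in from both sides at H = (58.80, -28.30). That places the tangent points at A = (62.70, -28.30) on LA and E = (58.80, -32.20) on EN. Then |QA| = |A − Q| = 68.79.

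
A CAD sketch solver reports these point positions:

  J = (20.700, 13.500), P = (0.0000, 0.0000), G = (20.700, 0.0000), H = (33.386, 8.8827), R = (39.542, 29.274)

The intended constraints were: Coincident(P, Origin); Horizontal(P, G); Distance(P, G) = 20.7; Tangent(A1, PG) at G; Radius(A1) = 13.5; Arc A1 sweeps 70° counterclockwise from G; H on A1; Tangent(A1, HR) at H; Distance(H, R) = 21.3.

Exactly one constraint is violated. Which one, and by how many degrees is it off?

Tangent(A1, HR) at H — off by 3.20°.

P = (0.00, 0.00) ✓; P.y = 0.00, G.y = 0.00 ✓; |PG| = 20.70 ✓; ∠(JG, GP) = 90.00° ✓; |JG| = 13.50 ✓; bearing(J→H) − bearing(J→G) = 70.00° ✓; |JH| = 13.50 ✓; ∠(JH, HR) = 86.80° ✗; |HR| = 21.30 ✓.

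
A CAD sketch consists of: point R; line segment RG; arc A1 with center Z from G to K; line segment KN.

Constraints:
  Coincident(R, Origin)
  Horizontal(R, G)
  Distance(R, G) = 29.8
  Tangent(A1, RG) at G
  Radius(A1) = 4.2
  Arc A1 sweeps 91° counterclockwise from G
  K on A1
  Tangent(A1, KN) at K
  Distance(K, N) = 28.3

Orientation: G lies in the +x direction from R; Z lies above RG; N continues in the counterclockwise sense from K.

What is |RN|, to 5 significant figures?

46.726

R is at the origin; RG is horizontal with |RG| = 29.8 and G on the +x side, so G = (29.800, 0.0000). Since A1 is tangent to RG there, ZG ⟂ RG, so Z = G + (0, 4.2) = (29.800, 4.2000). On A1, G sits at bearing -90° from Z; a 91° counterclockwise sweep puts K at bearing 1°, so K = Z + 4.2·(cos 1°, sin 1°) = (33.999, 4.2733). Since A1 is tangent to KN there, ZK ⟂ KN, so KN runs along (−sin 1°, cos 1°); with |KN| = 28.3, N = (33.505, 32.569). Then |RN| = |N − R| = 46.726.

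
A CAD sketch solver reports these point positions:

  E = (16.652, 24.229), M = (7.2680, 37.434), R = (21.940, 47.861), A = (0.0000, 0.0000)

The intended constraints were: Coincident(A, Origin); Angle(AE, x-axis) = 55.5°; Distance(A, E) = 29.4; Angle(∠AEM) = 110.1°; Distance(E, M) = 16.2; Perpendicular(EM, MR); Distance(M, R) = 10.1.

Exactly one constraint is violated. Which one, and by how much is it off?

Distance(M, R) = 10.1 — off by 7.90.

A = (0.00, 0.00) ✓; AE at 55.50° ✓; |AE| = 29.40 ✓; ∠AEM = 110.1° ✓; |EM| = 16.20 ✓; ∠(EM, MR) = 90.00° ✓; |MR| = 18.00 ✗.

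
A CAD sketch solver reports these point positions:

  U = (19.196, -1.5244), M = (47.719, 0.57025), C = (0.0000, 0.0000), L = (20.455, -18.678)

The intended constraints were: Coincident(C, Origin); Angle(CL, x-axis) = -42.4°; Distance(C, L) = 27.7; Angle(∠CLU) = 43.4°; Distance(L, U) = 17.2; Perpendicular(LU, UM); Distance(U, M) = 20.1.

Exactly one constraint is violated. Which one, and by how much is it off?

Distance(U, M) = 20.1 — off by 8.50.

C = (0.00, 0.00) ✓; CL at -42.40° ✓; |CL| = 27.70 ✓; ∠CLU = 43.40° ✓; |LU| = 17.20 ✓; ∠(LU, UM) = 90.00° ✓; |UM| = 28.60 ✗.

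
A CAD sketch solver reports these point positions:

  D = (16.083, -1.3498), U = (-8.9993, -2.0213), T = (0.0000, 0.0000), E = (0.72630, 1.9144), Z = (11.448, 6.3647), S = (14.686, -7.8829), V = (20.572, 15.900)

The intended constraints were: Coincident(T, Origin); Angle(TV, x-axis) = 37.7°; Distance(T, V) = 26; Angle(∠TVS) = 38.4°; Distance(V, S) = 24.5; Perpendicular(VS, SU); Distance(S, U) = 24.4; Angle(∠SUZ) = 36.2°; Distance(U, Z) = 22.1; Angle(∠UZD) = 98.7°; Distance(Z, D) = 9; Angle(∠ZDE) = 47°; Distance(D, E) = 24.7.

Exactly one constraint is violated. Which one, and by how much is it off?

Distance(D, E) = 24.7 — off by 9.00.

T = (0.00, 0.00) ✓; TV at 37.70° ✓; |TV| = 26.00 ✓; ∠TVS = 38.40° ✓; |VS| = 24.50 ✓; ∠(VS, SU) = 90.00° ✓; |SU| = 24.40 ✓; ∠SUZ = 36.20° ✓; |UZ| = 22.10 ✓; ∠UZD = 98.70° ✓; |ZD| = 9.000 ✓; ∠ZDE = 47.00° ✓; |DE| = 15.70 ✗.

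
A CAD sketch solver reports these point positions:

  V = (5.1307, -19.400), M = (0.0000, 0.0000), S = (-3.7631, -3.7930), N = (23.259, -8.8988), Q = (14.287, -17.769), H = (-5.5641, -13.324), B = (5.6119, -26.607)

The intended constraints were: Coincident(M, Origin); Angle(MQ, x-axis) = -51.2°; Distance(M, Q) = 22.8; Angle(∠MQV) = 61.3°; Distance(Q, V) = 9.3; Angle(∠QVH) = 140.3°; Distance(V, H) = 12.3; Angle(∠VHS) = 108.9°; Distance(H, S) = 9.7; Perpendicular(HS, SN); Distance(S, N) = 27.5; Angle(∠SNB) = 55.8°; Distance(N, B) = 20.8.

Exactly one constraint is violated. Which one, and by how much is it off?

Distance(N, B) = 20.8 — off by 4.20.

M = (0.00, 0.00) ✓; MQ at -51.20° ✓; |MQ| = 22.80 ✓; ∠MQV = 61.30° ✓; |QV| = 9.300 ✓; ∠QVH = 140.3° ✓; |VH| = 12.30 ✓; ∠VHS = 108.9° ✓; |HS| = 9.700 ✓; ∠(HS, SN) = 90.00° ✓; |SN| = 27.50 ✓; ∠SNB = 55.80° ✓; |NB| = 25.00 ✗.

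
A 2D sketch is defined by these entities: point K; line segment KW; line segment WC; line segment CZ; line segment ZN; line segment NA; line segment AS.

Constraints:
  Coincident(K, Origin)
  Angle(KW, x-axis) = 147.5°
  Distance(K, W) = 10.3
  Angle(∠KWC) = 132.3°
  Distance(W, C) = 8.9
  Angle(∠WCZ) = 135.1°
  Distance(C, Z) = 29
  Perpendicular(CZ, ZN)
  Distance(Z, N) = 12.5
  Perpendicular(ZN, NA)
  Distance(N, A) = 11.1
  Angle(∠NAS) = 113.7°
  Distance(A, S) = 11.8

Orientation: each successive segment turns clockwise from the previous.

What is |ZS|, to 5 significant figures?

15.933

K is at the origin; KW runs at 147.5° with length 10.3, so W = (-8.6869, 5.5342). ∠KWC = 132.3° gives WC at 99.800° from the x-axis; with |WC| = 8.9, C = (-10.202, 14.304). ∠WCZ = 135.1° gives CZ at 54.900° from the x-axis; with |CZ| = 29.0, Z = (6.4734, 38.031). The perpendicularity gives ZN at right angles to CZ, so ZN runs at -35.100°; with |ZN| = 12.5, N = (16.700, 30.843). The perpendicularity gives NA at right angles to ZN, so NA runs at -125.10°; with |NA| = 11.1, A = (10.318, 21.762). ∠NAS = 113.7° gives AS at 168.60° from the x-axis; with |AS| = 11.8, S = (-1.2495, 24.094). Then |ZS| = |S − Z| = 15.933.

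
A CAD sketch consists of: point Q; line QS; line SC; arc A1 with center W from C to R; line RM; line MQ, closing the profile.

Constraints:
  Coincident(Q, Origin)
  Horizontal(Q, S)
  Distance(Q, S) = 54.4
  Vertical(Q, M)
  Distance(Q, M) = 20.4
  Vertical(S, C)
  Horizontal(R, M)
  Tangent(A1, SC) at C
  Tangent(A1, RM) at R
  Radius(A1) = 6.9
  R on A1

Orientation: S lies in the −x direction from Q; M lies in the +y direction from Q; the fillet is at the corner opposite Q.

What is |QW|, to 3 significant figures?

49.4

QM is vertical with |QM| = 20.4 and M on the +y side, so M = (0.00, 20.4). The virtual corner opposite Q is at (-54.4, 20.4). A1 meets SC tangentially, so WC is at right angles to SC and since A1 is tangent to RM there, WR ⟂ RM, with radius 6.9, so the center W sits 6.9 in from both sides at W = (-47.5, 13.5). Then |QW| = |W − Q| = 49.4.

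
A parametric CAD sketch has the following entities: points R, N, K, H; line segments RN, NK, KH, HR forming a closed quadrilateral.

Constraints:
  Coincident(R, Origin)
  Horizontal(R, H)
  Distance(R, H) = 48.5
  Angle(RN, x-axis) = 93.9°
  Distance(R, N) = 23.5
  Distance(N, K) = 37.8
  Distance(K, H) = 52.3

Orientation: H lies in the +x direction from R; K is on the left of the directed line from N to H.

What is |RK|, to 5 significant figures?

55.057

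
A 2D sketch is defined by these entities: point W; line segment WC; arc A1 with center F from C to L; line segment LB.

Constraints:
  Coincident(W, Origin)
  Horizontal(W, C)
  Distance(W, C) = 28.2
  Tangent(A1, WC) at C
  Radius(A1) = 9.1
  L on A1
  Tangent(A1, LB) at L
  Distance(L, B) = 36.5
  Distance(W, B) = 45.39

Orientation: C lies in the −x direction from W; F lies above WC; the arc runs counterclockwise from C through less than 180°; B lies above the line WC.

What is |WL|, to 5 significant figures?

20.659

W is at the origin; W and C share the same y with |WC| = 28.2 and C on the −x side, so C = (-28.200, 0.0000). A1 meets WC tangentially, so FC is at right angles to WC, so F = C + (0, 9.1) = (-28.200, 9.1000). Since FL ⟂ LB (tangency), |FB| = √(9.1² + 36.5²) = 37.617 regardless of where L sits on A1. So B lies on both circle(W, 45.39) and circle(F, 37.617); the above-WC intersection is B = (-12.972, 43.497). L is the foot of the tangent from B: L = (-19.235, 7.5384).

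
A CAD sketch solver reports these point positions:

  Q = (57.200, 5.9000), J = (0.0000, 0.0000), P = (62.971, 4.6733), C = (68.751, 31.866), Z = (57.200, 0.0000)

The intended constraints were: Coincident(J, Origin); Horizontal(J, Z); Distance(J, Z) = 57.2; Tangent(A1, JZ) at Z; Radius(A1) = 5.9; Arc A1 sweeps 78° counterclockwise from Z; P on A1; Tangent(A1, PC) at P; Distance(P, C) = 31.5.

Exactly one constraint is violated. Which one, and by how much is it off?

Distance(P, C) = 31.5 — off by 3.70.

J = (0.00, 0.00) ✓; J.y = 0.00, Z.y = 0.00 ✓; |JZ| = 57.20 ✓; ∠(QZ, ZJ) = 90.00° ✓; |QZ| = 5.900 ✓; bearing(Q→P) − bearing(Q→Z) = 78.00° ✓; |QP| = 5.900 ✓; ∠(QP, PC) = 90.00° ✓; |PC| = 27.80 ✗.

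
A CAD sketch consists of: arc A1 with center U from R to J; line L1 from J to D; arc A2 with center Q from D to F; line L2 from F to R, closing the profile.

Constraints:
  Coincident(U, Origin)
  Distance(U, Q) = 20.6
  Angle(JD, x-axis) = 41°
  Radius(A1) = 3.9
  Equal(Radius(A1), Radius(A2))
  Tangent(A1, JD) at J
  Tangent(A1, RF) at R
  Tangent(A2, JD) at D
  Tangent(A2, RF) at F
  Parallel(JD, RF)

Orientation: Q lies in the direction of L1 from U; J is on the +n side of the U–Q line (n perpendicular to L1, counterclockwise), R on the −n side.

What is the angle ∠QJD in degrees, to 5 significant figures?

10.720°

The slot axis is L1's direction at 41.0°, so u = (cos 41.0°, sin 41.0°) = (0.75471, 0.65606) and n = (−sin 41.0°, cos 41.0°) = (-0.65606, 0.75471). U is at the origin and Q lies 20.6 along u from U, so Q = 20.6·u = (15.547, 13.515). Tangency of A1 to both parallel lines with radius 3.9 puts J and R at U ± 3.9·n: J = (-2.5586, 2.9434), R = (2.5586, -2.9434). Equal radii place D and F the same way about Q: D = Q + 3.9·n = (12.988, 16.458), F = Q − 3.9·n = (18.106, 10.571). Then cos ∠QJD = JQ·JD / (|JQ||JD|), giving 10.720°.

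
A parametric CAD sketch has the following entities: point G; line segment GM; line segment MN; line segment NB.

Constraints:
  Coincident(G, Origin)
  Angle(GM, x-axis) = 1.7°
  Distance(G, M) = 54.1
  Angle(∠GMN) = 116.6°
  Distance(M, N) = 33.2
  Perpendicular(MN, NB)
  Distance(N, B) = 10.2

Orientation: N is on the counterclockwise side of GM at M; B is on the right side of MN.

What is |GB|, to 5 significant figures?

82.027

G is at the origin; GM runs at 1.7° with length 54.1, so M = 54.1·(cos 1.7°, sin 1.7°) = (54.076, 1.6049). ∠GMN = 116.6°, so MN runs at 1.7° + (180° − 116.6°) = 65.100° from the x-axis; with |MN| = 33.2, N = M + 33.2·(cos 65.100°, sin 65.100°) = (68.055, 31.719). MN is perpendicular to NB; with |NB| = 10.2 on the right of MN, B = N + 10.2·(0.90704, -0.42104) = (77.306, 27.424). Then |GB| = |B − G| = 82.027.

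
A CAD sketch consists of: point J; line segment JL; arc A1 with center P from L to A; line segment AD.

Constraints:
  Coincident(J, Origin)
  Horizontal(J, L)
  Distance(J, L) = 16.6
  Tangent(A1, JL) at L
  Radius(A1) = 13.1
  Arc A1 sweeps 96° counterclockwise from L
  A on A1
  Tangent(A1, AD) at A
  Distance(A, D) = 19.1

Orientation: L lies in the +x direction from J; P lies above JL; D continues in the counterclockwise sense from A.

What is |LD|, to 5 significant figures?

35.236

On A1, L sits at bearing -90° from P; a 96° counterclockwise sweep puts A at bearing 6°, so A = P + 13.1·(cos 6°, sin 6°) = (29.628, 14.469). The tangent condition forces PA to be normal to AD, so AD runs along (−sin 6°, cos 6°); with |AD| = 19.1, D = (27.632, 33.465). Then |LD| = |D − L| = 35.236.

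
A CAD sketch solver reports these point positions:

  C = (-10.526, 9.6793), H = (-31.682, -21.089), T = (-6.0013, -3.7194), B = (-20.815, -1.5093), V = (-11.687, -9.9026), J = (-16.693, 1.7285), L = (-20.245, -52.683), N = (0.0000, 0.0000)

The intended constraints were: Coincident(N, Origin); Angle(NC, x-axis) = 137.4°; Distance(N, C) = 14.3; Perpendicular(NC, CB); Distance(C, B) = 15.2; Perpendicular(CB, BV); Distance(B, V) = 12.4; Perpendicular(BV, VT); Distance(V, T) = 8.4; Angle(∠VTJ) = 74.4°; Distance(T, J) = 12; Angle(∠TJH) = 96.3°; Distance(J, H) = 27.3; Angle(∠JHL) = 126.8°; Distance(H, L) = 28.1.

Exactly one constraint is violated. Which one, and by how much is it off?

Distance(H, L) = 28.1 — off by 5.50.

N = (0.00, 0.00) ✓; NC at 137.4° ✓; |NC| = 14.30 ✓; ∠(NC, CB) = 90.00° ✓; |CB| = 15.20 ✓; ∠(CB, BV) = 90.00° ✓; |BV| = 12.40 ✓; ∠(BV, VT) = 90.00° ✓; |VT| = 8.400 ✓; ∠VTJ = 74.40° ✓; |TJ| = 12.00 ✓; ∠TJH = 96.30° ✓; |JH| = 27.30 ✓; ∠JHL = 126.8° ✓; |HL| = 33.60 ✗.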